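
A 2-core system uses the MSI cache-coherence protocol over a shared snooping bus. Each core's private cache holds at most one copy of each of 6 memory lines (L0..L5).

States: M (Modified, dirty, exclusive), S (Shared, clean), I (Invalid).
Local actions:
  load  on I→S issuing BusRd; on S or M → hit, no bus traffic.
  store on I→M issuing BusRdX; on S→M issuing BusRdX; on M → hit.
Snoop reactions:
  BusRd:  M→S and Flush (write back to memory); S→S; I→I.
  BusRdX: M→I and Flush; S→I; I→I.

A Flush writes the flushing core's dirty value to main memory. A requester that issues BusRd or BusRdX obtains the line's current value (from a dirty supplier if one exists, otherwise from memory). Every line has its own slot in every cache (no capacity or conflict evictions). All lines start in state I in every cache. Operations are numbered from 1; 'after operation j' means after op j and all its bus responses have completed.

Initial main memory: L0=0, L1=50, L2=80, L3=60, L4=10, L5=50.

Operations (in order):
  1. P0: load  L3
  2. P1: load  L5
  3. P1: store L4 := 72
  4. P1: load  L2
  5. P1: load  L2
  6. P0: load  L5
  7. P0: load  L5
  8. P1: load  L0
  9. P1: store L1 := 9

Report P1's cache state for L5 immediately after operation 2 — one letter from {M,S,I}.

[1] P0: load  L3 | P0:S(60), P1:I | bus: BusRd
[2] P1: load  L5 | P0:I, P1:S(50) | bus: BusRd
[3] P1: store L4 := 72 | P0:I, P1:M(72) | bus: BusRdX
[4] P1: load  L2 | P0:I, P1:S(80) | bus: BusRd
[5] P1: load  L2 | P0:I, P1:S(80) | bus: none
[6] P0: load  L5 | P0:S(50), P1:S(50) | bus: BusRd
[7] P0: load  L5 | P0:S(50), P1:S(50) | bus: none
[8] P1: load  L0 | P0:I, P1:S(0) | bus: BusRd
[9] P1: store L1 := 9 | P0:I, P1:M(9) | bus: BusRdX

state = S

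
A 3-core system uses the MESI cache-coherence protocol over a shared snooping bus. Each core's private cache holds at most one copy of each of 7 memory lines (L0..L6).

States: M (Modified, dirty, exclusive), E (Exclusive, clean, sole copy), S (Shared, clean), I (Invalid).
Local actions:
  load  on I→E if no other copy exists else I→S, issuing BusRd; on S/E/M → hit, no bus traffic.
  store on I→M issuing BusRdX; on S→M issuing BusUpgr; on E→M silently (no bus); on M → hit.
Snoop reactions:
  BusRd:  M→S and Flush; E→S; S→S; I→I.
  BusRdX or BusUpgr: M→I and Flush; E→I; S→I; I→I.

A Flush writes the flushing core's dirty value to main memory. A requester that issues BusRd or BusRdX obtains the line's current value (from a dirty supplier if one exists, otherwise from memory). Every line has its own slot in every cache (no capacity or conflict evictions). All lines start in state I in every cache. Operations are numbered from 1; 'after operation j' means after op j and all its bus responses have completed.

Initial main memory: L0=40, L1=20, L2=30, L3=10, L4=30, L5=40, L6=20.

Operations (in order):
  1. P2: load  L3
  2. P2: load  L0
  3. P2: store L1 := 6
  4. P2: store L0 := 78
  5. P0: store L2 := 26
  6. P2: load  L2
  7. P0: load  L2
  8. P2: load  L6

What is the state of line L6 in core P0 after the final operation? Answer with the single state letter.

state = I

1. P2: load  L3  bus=[BusRd]  L3: P0=I P1=I P2=E  mem[L3]=10
2. P2: load  L0  bus=[BusRd]  L0: P0=I P1=I P2=E  mem[L0]=40
3. P2: store L1 := 6  bus=[BusRdX]  L1: P0=I P1=I P2=M  mem[L1]=20
4. P2: store L0 := 78  bus=[-]  L0: P0=I P1=I P2=M  mem[L0]=40
5. P0: store L2 := 26  bus=[BusRdX]  L2: P0=M P1=I P2=I  mem[L2]=30
6. P2: load  L2  bus=[BusRd,Flush]  L2: P0=S P1=I P2=S  mem[L2]=26
7. P0: load  L2  bus=[-]  L2: P0=S P1=I P2=S  mem[L2]=26
8. P2: load  L6  bus=[BusRd]  L6: P0=I P1=I P2=E  mem[L6]=20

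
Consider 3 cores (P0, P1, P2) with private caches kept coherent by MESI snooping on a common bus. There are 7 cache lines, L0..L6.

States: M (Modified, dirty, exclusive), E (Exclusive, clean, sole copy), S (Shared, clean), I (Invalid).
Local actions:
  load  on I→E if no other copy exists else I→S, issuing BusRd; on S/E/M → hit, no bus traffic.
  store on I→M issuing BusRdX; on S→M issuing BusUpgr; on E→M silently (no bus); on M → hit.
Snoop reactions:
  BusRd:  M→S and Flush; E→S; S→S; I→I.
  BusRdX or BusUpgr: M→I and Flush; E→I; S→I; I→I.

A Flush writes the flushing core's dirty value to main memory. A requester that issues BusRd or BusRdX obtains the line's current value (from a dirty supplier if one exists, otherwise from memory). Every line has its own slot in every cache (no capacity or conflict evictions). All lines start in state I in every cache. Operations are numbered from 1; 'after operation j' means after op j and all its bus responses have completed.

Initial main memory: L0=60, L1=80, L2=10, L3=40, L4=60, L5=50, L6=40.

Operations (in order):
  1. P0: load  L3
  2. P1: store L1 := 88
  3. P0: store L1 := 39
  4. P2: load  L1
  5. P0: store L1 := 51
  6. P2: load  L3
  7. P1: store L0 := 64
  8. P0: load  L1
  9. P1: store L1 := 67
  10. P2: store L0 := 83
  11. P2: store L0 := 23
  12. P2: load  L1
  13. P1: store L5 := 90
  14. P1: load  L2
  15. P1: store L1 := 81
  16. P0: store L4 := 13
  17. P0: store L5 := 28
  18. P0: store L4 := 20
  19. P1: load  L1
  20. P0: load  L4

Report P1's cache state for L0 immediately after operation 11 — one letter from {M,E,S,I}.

1. P0: load  L3  bus=[BusRd]  L3: P0=E P1=I P2=I  mem[L3]=40
2. P1: store L1 := 88  bus=[BusRdX]  L1: P0=I P1=M P2=I  mem[L1]=80
3. P0: store L1 := 39  bus=[BusRdX,Flush]  L1: P0=M P1=I P2=I  mem[L1]=88
4. P2: load  L1  bus=[BusRd,Flush]  L1: P0=S P1=I P2=S  mem[L1]=39
5. P0: store L1 := 51  bus=[BusUpgr]  L1: P0=M P1=I P2=I  mem[L1]=39
6. P2: load  L3  bus=[BusRd]  L3: P0=S P1=I P2=S  mem[L3]=40
7. P1: store L0 := 64  bus=[BusRdX]  L0: P0=I P1=M P2=I  mem[L0]=60
8. P0: load  L1  bus=[-]  L1: P0=M P1=I P2=I  mem[L1]=39
9. P1: store L1 := 67  bus=[BusRdX,Flush]  L1: P0=I P1=M P2=I  mem[L1]=51
10. P2: store L0 := 83  bus=[BusRdX,Flush]  L0: P0=I P1=I P2=M  mem[L0]=64
11. P2: store L0 := 23  bus=[-]  L0: P0=I P1=I P2=M  mem[L0]=64
12. P2: load  L1  bus=[BusRd,Flush]  L1: P0=I P1=S P2=S  mem[L1]=67
13. P1: store L5 := 90  bus=[BusRdX]  L5: P0=I P1=M P2=I  mem[L5]=50
14. P1: load  L2  bus=[BusRd]  L2: P0=I P1=E P2=I  mem[L2]=10
15. P1: store L1 := 81  bus=[BusUpgr]  L1: P0=I P1=M P2=I  mem[L1]=67
16. P0: store L4 := 13  bus=[BusRdX]  L4: P0=M P1=I P2=I  mem[L4]=60
17. P0: store L5 := 28  bus=[BusRdX,Flush]  L5: P0=M P1=I P2=I  mem[L5]=90
18. P0: store L4 := 20  bus=[-]  L4: P0=M P1=I P2=I  mem[L4]=60
19. P1: load  L1  bus=[-]  L1: P0=I P1=M P2=I  mem[L1]=67
20. P0: load  L4  bus=[-]  L4: P0=M P1=I P2=I  mem[L4]=60

state = I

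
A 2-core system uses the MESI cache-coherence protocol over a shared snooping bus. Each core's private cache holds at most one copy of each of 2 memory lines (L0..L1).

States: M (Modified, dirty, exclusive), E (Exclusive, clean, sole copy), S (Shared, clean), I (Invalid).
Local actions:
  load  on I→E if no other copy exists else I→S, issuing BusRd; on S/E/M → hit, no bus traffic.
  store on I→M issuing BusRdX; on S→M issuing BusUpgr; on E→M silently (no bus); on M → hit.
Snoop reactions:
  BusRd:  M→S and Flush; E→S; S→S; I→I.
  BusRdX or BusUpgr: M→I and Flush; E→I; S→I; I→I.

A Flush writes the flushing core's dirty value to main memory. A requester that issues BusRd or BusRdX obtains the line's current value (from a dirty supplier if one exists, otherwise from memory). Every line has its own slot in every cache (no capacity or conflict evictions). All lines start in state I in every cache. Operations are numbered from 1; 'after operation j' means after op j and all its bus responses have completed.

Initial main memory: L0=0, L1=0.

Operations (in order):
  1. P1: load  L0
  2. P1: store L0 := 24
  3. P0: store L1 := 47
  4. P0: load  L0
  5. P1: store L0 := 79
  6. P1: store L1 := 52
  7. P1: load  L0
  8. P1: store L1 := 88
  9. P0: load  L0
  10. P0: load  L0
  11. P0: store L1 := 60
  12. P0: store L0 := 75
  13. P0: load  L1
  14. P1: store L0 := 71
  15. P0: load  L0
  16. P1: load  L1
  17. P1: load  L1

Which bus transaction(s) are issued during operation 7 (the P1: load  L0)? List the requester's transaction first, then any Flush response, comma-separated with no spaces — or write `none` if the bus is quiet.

bus = none

  op1 P1: load  L0 → I/E on L0; bus BusRd; mem=0
  op2 P1: store L0 := 24 → I/M on L0; bus (none); mem=0
  op3 P0: store L1 := 47 → M/I on L1; bus BusRdX; mem=0
  op4 P0: load  L0 → S/S on L0; bus BusRd Flush; mem=24
  op5 P1: store L0 := 79 → I/M on L0; bus BusUpgr; mem=24
  op6 P1: store L1 := 52 → I/M on L1; bus BusRdX Flush; mem=47
  op7 P1: load  L0 → I/M on L0; bus (none); mem=24
  op8 P1: store L1 := 88 → I/M on L1; bus (none); mem=47
  op9 P0: load  L0 → S/S on L0; bus BusRd Flush; mem=79
  op10 P0: load  L0 → S/S on L0; bus (none); mem=79
  op11 P0: store L1 := 60 → M/I on L1; bus BusRdX Flush; mem=88
  op12 P0: store L0 := 75 → M/I on L0; bus BusUpgr; mem=79
  op13 P0: load  L1 → M/I on L1; bus (none); mem=88
  op14 P1: store L0 := 71 → I/M on L0; bus BusRdX Flush; mem=75
  op15 P0: load  L0 → S/S on L0; bus BusRd Flush; mem=71
  op16 P1: load  L1 → S/S on L1; bus BusRd Flush; mem=60
  op17 P1: load  L1 → S/S on L1; bus (none); mem=60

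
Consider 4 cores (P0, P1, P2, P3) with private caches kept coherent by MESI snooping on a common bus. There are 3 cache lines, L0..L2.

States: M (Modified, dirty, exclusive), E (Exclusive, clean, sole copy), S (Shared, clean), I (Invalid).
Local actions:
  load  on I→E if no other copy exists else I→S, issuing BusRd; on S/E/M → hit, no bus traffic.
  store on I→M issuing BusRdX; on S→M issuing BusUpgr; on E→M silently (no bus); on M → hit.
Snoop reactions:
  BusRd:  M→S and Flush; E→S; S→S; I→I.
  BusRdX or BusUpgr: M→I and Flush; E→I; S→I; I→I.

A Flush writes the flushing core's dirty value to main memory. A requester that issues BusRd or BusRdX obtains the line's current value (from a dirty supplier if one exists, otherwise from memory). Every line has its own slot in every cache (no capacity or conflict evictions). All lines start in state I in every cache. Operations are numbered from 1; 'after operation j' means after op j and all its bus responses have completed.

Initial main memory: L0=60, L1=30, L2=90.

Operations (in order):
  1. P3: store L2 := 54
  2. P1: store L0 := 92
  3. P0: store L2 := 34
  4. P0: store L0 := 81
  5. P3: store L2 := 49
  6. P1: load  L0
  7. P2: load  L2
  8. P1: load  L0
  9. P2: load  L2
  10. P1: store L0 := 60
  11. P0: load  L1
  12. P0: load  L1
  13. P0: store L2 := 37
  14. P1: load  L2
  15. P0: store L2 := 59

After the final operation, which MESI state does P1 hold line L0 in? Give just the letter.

state = M

[1] P3: store L2 := 54 | P0:I, P1:I, P2:I, P3:M(54) | bus: BusRdX
[2] P1: store L0 := 92 | P0:I, P1:M(92), P2:I, P3:I | bus: BusRdX
[3] P0: store L2 := 34 | P0:M(34), P1:I, P2:I, P3:I | bus: BusRdX,Flush
[4] P0: store L0 := 81 | P0:M(81), P1:I, P2:I, P3:I | bus: BusRdX,Flush
[5] P3: store L2 := 49 | P0:I, P1:I, P2:I, P3:M(49) | bus: BusRdX,Flush
[6] P1: load  L0 | P0:S(81), P1:S(81), P2:I, P3:I | bus: BusRd,Flush
[7] P2: load  L2 | P0:I, P1:I, P2:S(49), P3:S(49) | bus: BusRd,Flush
[8] P1: load  L0 | P0:S(81), P1:S(81), P2:I, P3:I | bus: none
[9] P2: load  L2 | P0:I, P1:I, P2:S(49), P3:S(49) | bus: none
[10] P1: store L0 := 60 | P0:I, P1:M(60), P2:I, P3:I | bus: BusUpgr
[11] P0: load  L1 | P0:E(30), P1:I, P2:I, P3:I | bus: BusRd
[12] P0: load  L1 | P0:E(30), P1:I, P2:I, P3:I | bus: none
[13] P0: store L2 := 37 | P0:M(37), P1:I, P2:I, P3:I | bus: BusRdX
[14] P1: load  L2 | P0:S(37), P1:S(37), P2:I, P3:I | bus: BusRd,Flush
[15] P0: store L2 := 59 | P0:M(59), P1:I, P2:I, P3:I | bus: BusUpgr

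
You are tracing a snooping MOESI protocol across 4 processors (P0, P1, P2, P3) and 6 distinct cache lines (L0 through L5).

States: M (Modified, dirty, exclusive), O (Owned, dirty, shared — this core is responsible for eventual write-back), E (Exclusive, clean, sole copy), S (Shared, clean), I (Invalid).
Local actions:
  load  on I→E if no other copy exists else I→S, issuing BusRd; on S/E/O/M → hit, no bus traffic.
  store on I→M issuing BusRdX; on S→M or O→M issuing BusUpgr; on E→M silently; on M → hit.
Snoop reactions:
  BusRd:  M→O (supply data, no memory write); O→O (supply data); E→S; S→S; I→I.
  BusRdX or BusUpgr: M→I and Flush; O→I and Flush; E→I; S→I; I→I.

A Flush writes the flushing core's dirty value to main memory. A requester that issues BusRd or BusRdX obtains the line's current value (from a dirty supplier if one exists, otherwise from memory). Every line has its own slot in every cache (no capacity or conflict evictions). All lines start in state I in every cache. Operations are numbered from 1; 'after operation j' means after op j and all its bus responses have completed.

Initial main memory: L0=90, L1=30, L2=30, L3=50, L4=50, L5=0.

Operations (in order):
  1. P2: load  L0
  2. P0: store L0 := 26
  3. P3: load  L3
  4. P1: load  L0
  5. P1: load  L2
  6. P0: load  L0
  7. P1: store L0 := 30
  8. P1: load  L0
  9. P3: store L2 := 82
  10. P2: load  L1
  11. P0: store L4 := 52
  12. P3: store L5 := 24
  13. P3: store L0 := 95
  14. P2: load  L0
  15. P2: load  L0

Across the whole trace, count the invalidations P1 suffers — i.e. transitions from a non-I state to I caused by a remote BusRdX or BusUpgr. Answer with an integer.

step 1: P2: load  L0  ⟶  IIEI  (L0)  txn=BusRd  M[L0]=90
step 2: P0: store L0 := 26  ⟶  MIII  (L0)  txn=BusRdX  M[L0]=90
step 3: P3: load  L3  ⟶  IIIE  (L3)  txn=BusRd  M[L3]=50
step 4: P1: load  L0  ⟶  OSII  (L0)  txn=BusRd  M[L0]=90
step 5: P1: load  L2  ⟶  IEII  (L2)  txn=BusRd  M[L2]=30
step 6: P0: load  L0  ⟶  OSII  (L0)  txn=∅  M[L0]=90
step 7: P1: store L0 := 30  ⟶  IMII  (L0)  txn=BusUpgr+Flush  M[L0]=26
step 8: P1: load  L0  ⟶  IMII  (L0)  txn=∅  M[L0]=26
step 9: P3: store L2 := 82  ⟶  IIIM  (L2)  txn=BusRdX  M[L2]=30
step 10: P2: load  L1  ⟶  IIEI  (L1)  txn=BusRd  M[L1]=30
step 11: P0: store L4 := 52  ⟶  MIII  (L4)  txn=BusRdX  M[L4]=50
step 12: P3: store L5 := 24  ⟶  IIIM  (L5)  txn=BusRdX  M[L5]=0
step 13: P3: store L0 := 95  ⟶  IIIM  (L0)  txn=BusRdX+Flush  M[L0]=30
step 14: P2: load  L0  ⟶  IISO  (L0)  txn=BusRd  M[L0]=30
step 15: P2: load  L0  ⟶  IISO  (L0)  txn=∅  M[L0]=30

invalidations = 2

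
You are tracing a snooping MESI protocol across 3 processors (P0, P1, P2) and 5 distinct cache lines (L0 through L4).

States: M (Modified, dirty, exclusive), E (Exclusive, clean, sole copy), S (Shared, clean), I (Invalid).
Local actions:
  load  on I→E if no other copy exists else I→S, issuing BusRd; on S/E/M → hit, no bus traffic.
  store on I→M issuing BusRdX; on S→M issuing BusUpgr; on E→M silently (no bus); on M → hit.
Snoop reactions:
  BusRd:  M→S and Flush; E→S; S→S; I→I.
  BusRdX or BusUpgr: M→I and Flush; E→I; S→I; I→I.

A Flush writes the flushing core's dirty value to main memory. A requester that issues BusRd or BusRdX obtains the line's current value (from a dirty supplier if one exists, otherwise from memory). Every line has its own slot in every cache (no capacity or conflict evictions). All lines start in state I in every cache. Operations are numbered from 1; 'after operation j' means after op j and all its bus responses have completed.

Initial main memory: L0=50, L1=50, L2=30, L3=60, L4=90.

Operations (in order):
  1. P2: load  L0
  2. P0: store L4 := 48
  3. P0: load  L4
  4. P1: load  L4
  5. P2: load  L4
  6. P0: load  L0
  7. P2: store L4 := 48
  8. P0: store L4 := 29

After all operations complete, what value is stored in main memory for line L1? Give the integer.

step 1: P2: load  L0  ⟶  IIE  (L0)  txn=BusRd  M[L0]=50
step 2: P0: store L4 := 48  ⟶  MII  (L4)  txn=BusRdX  M[L4]=90
step 3: P0: load  L4  ⟶  MII  (L4)  txn=∅  M[L4]=90
step 4: P1: load  L4  ⟶  SSI  (L4)  txn=BusRd+Flush  M[L4]=48
step 5: P2: load  L4  ⟶  SSS  (L4)  txn=BusRd  M[L4]=48
step 6: P0: load  L0  ⟶  SIS  (L0)  txn=BusRd  M[L0]=50
step 7: P2: store L4 := 48  ⟶  IIM  (L4)  txn=BusUpgr  M[L4]=48
step 8: P0: store L4 := 29  ⟶  MII  (L4)  txn=BusRdX+Flush  M[L4]=48

memory[L1] = 50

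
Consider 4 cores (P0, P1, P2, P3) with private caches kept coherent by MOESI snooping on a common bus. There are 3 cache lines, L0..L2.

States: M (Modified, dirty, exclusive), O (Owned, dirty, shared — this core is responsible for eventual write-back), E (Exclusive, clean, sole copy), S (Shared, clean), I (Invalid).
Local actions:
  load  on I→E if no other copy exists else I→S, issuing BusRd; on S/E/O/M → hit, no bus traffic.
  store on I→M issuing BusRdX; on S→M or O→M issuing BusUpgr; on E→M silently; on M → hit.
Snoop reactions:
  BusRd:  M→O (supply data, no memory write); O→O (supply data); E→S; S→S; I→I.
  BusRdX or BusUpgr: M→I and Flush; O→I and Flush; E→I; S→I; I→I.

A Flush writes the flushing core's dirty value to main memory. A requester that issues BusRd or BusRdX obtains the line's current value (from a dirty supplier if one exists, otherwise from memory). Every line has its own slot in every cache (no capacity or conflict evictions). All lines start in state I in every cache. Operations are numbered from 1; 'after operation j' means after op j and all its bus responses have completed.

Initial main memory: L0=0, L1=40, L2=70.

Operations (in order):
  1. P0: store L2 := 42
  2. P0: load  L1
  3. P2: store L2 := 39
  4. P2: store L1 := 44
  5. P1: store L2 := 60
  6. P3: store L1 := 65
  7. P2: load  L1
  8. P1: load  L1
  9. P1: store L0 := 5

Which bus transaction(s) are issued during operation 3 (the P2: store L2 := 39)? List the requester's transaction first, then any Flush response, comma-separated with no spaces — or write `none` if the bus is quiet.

[1] P0: store L2 := 42 | P0:M(42), P1:I, P2:I, P3:I | bus: BusRdX
[2] P0: load  L1 | P0:E(40), P1:I, P2:I, P3:I | bus: BusRd
[3] P2: store L2 := 39 | P0:I, P1:I, P2:M(39), P3:I | bus: BusRdX,Flush
[4] P2: store L1 := 44 | P0:I, P1:I, P2:M(44), P3:I | bus: BusRdX
[5] P1: store L2 := 60 | P0:I, P1:M(60), P2:I, P3:I | bus: BusRdX,Flush
[6] P3: store L1 := 65 | P0:I, P1:I, P2:I, P3:M(65) | bus: BusRdX,Flush
[7] P2: load  L1 | P0:I, P1:I, P2:S(65), P3:O(65) | bus: BusRd
[8] P1: load  L1 | P0:I, P1:S(65), P2:S(65), P3:O(65) | bus: BusRd
[9] P1: store L0 := 5 | P0:I, P1:M(5), P2:I, P3:I | bus: BusRdX

bus = BusRdX,Flush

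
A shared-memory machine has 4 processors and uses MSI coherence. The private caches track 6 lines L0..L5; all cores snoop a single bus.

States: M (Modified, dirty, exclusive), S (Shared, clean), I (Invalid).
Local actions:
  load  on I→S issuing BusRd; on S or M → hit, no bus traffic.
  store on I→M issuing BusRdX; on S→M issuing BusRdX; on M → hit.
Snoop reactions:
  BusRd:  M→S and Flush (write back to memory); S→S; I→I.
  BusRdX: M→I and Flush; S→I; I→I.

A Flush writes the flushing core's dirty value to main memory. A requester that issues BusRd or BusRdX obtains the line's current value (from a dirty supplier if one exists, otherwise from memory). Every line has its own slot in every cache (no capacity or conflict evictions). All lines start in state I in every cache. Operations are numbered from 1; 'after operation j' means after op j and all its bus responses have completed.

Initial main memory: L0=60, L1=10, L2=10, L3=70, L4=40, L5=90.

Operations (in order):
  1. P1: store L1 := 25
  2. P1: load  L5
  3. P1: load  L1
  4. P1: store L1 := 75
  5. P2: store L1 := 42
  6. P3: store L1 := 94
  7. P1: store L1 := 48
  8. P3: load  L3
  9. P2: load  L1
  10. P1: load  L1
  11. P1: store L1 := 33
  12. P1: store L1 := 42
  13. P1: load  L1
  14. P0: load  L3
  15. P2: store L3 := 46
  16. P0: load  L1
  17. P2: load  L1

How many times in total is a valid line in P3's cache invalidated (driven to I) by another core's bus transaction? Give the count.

step 1: P1: store L1 := 25  ⟶  IMII  (L1)  txn=BusRdX  M[L1]=10
step 2: P1: load  L5  ⟶  ISII  (L5)  txn=BusRd  M[L5]=90
step 3: P1: load  L1  ⟶  IMII  (L1)  txn=∅  M[L1]=10
step 4: P1: store L1 := 75  ⟶  IMII  (L1)  txn=∅  M[L1]=10
step 5: P2: store L1 := 42  ⟶  IIMI  (L1)  txn=BusRdX+Flush  M[L1]=75
step 6: P3: store L1 := 94  ⟶  IIIM  (L1)  txn=BusRdX+Flush  M[L1]=42
step 7: P1: store L1 := 48  ⟶  IMII  (L1)  txn=BusRdX+Flush  M[L1]=94
step 8: P3: load  L3  ⟶  IIIS  (L3)  txn=BusRd  M[L3]=70
step 9: P2: load  L1  ⟶  ISSI  (L1)  txn=BusRd+Flush  M[L1]=48
step 10: P1: load  L1  ⟶  ISSI  (L1)  txn=∅  M[L1]=48
step 11: P1: store L1 := 33  ⟶  IMII  (L1)  txn=BusRdX  M[L1]=48
step 12: P1: store L1 := 42  ⟶  IMII  (L1)  txn=∅  M[L1]=48
step 13: P1: load  L1  ⟶  IMII  (L1)  txn=∅  M[L1]=48
step 14: P0: load  L3  ⟶  SIIS  (L3)  txn=BusRd  M[L3]=70
step 15: P2: store L3 := 46  ⟶  IIMI  (L3)  txn=BusRdX  M[L3]=70
step 16: P0: load  L1  ⟶  SSII  (L1)  txn=BusRd+Flush  M[L1]=42
step 17: P2: load  L1  ⟶  SSSI  (L1)  txn=BusRd  M[L1]=42

invalidations = 2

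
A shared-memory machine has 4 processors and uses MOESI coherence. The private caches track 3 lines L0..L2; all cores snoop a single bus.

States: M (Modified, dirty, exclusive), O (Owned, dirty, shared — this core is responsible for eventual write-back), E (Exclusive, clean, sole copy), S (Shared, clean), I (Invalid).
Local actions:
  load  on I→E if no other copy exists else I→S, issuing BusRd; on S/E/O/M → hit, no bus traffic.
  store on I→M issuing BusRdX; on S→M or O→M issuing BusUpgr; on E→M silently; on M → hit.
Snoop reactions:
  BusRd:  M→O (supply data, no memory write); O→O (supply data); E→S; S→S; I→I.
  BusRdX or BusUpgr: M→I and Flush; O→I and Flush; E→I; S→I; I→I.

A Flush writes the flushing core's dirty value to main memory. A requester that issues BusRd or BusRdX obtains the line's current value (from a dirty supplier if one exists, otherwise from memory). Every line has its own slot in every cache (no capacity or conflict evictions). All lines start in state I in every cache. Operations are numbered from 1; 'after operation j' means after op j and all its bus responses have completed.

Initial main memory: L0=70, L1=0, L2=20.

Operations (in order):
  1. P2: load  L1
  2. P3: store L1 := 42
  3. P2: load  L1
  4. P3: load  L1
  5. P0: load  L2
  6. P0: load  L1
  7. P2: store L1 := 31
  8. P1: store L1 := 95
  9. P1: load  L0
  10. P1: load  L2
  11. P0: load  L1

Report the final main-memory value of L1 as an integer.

memory[L1] = 31

[1] P2: load  L1 | P0:I, P1:I, P2:E(0), P3:I | bus: BusRd
[2] P3: store L1 := 42 | P0:I, P1:I, P2:I, P3:M(42) | bus: BusRdX
[3] P2: load  L1 | P0:I, P1:I, P2:S(42), P3:O(42) | bus: BusRd
[4] P3: load  L1 | P0:I, P1:I, P2:S(42), P3:O(42) | bus: none
[5] P0: load  L2 | P0:E(20), P1:I, P2:I, P3:I | bus: BusRd
[6] P0: load  L1 | P0:S(42), P1:I, P2:S(42), P3:O(42) | bus: BusRd
[7] P2: store L1 := 31 | P0:I, P1:I, P2:M(31), P3:I | bus: BusUpgr,Flush
[8] P1: store L1 := 95 | P0:I, P1:M(95), P2:I, P3:I | bus: BusRdX,Flush
[9] P1: load  L0 | P0:I, P1:E(70), P2:I, P3:I | bus: BusRd
[10] P1: load  L2 | P0:S(20), P1:S(20), P2:I, P3:I | bus: BusRd
[11] P0: load  L1 | P0:S(95), P1:O(95), P2:I, P3:I | bus: BusRd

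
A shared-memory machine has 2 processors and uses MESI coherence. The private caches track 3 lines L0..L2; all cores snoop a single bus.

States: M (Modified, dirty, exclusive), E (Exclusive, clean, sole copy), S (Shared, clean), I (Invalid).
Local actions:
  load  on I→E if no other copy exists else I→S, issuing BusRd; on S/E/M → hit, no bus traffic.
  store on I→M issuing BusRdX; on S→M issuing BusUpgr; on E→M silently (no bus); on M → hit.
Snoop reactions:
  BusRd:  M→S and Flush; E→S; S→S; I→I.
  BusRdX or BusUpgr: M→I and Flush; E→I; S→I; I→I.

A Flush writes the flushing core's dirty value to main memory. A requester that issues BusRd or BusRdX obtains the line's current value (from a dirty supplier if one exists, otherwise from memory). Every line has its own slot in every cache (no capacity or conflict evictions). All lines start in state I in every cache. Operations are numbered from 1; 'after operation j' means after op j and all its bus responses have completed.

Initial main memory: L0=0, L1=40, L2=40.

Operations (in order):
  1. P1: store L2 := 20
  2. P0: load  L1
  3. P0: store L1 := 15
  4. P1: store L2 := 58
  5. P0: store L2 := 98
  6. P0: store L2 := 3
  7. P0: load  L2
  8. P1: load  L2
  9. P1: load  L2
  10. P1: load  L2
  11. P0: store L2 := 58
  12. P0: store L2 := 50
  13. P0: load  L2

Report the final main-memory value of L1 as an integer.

memory[L1] = 40

[1] P1: store L2 := 20 | P0:I, P1:M(20) | bus: BusRdX
[2] P0: load  L1 | P0:E(40), P1:I | bus: BusRd
[3] P0: store L1 := 15 | P0:M(15), P1:I | bus: none
[4] P1: store L2 := 58 | P0:I, P1:M(58) | bus: none
[5] P0: store L2 := 98 | P0:M(98), P1:I | bus: BusRdX,Flush
[6] P0: store L2 := 3 | P0:M(3), P1:I | bus: none
[7] P0: load  L2 | P0:M(3), P1:I | bus: none
[8] P1: load  L2 | P0:S(3), P1:S(3) | bus: BusRd,Flush
[9] P1: load  L2 | P0:S(3), P1:S(3) | bus: none
[10] P1: load  L2 | P0:S(3), P1:S(3) | bus: none
[11] P0: store L2 := 58 | P0:M(58), P1:I | bus: BusUpgr
[12] P0: store L2 := 50 | P0:M(50), P1:I | bus: none
[13] P0: load  L2 | P0:M(50), P1:I | bus: none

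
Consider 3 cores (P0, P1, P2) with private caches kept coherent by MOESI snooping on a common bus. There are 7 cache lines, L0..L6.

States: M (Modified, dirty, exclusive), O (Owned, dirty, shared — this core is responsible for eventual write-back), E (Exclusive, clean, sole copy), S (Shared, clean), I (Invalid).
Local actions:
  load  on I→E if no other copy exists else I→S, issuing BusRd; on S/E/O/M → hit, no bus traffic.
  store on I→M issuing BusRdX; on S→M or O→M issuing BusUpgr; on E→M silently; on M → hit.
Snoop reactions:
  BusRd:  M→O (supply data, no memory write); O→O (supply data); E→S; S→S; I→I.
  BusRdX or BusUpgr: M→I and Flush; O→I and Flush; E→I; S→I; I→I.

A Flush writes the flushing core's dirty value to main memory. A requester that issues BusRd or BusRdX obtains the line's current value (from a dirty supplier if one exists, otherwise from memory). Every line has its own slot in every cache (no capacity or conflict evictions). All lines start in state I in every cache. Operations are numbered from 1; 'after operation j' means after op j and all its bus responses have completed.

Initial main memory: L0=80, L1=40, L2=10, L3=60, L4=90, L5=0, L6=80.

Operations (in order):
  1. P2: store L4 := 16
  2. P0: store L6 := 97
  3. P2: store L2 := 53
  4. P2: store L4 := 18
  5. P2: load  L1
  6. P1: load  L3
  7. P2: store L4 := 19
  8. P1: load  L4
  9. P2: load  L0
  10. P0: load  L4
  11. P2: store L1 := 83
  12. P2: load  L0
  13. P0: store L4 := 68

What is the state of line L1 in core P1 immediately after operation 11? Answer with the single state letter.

state = I

[1] P2: store L4 := 16 | P0:I, P1:I, P2:M(16) | bus: BusRdX
[2] P0: store L6 := 97 | P0:M(97), P1:I, P2:I | bus: BusRdX
[3] P2: store L2 := 53 | P0:I, P1:I, P2:M(53) | bus: BusRdX
[4] P2: store L4 := 18 | P0:I, P1:I, P2:M(18) | bus: none
[5] P2: load  L1 | P0:I, P1:I, P2:E(40) | bus: BusRd
[6] P1: load  L3 | P0:I, P1:E(60), P2:I | bus: BusRd
[7] P2: store L4 := 19 | P0:I, P1:I, P2:M(19) | bus: none
[8] P1: load  L4 | P0:I, P1:S(19), P2:O(19) | bus: BusRd
[9] P2: load  L0 | P0:I, P1:I, P2:E(80) | bus: BusRd
[10] P0: load  L4 | P0:S(19), P1:S(19), P2:O(19) | bus: BusRd
[11] P2: store L1 := 83 | P0:I, P1:I, P2:M(83) | bus: none
[12] P2: load  L0 | P0:I, P1:I, P2:E(80) | bus: none
[13] P0: store L4 := 68 | P0:M(68), P1:I, P2:I | bus: BusUpgr,Flush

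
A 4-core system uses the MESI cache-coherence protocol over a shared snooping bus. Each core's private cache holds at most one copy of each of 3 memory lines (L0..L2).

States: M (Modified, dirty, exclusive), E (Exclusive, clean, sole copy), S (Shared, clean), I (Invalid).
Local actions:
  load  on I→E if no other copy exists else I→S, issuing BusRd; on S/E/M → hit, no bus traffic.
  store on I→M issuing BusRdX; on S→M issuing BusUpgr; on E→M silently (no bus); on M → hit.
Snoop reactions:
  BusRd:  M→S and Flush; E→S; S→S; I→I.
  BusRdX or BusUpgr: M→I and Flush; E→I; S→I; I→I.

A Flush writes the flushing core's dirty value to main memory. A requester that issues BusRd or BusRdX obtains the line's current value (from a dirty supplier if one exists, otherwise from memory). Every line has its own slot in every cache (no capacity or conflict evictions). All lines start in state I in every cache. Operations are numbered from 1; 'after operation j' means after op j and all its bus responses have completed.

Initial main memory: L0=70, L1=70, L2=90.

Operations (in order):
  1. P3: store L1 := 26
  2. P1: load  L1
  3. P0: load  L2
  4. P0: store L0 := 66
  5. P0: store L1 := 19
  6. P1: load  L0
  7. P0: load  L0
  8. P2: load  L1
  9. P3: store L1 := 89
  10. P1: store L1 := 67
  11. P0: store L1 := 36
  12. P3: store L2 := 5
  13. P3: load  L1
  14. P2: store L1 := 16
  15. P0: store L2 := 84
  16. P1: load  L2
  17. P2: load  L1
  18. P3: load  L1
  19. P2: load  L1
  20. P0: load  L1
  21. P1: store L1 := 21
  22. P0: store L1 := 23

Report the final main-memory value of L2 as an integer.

[1] P3: store L1 := 26 | P0:I, P1:I, P2:I, P3:M(26) | bus: BusRdX
[2] P1: load  L1 | P0:I, P1:S(26), P2:I, P3:S(26) | bus: BusRd,Flush
[3] P0: load  L2 | P0:E(90), P1:I, P2:I, P3:I | bus: BusRd
[4] P0: store L0 := 66 | P0:M(66), P1:I, P2:I, P3:I | bus: BusRdX
[5] P0: store L1 := 19 | P0:M(19), P1:I, P2:I, P3:I | bus: BusRdX
[6] P1: load  L0 | P0:S(66), P1:S(66), P2:I, P3:I | bus: BusRd,Flush
[7] P0: load  L0 | P0:S(66), P1:S(66), P2:I, P3:I | bus: none
[8] P2: load  L1 | P0:S(19), P1:I, P2:S(19), P3:I | bus: BusRd,Flush
[9] P3: store L1 := 89 | P0:I, P1:I, P2:I, P3:M(89) | bus: BusRdX
[10] P1: store L1 := 67 | P0:I, P1:M(67), P2:I, P3:I | bus: BusRdX,Flush
[11] P0: store L1 := 36 | P0:M(36), P1:I, P2:I, P3:I | bus: BusRdX,Flush
[12] P3: store L2 := 5 | P0:I, P1:I, P2:I, P3:M(5) | bus: BusRdX
[13] P3: load  L1 | P0:S(36), P1:I, P2:I, P3:S(36) | bus: BusRd,Flush
[14] P2: store L1 := 16 | P0:I, P1:I, P2:M(16), P3:I | bus: BusRdX
[15] P0: store L2 := 84 | P0:M(84), P1:I, P2:I, P3:I | bus: BusRdX,Flush
[16] P1: load  L2 | P0:S(84), P1:S(84), P2:I, P3:I | bus: BusRd,Flush
[17] P2: load  L1 | P0:I, P1:I, P2:M(16), P3:I | bus: none
[18] P3: load  L1 | P0:I, P1:I, P2:S(16), P3:S(16) | bus: BusRd,Flush
[19] P2: load  L1 | P0:I, P1:I, P2:S(16), P3:S(16) | bus: none
[20] P0: load  L1 | P0:S(16), P1:I, P2:S(16), P3:S(16) | bus: BusRd
[21] P1: store L1 := 21 | P0:I, P1:M(21), P2:I, P3:I | bus: BusRdX
[22] P0: store L1 := 23 | P0:M(23), P1:I, P2:I, P3:I | bus: BusRdX,Flush

memory[L2] = 84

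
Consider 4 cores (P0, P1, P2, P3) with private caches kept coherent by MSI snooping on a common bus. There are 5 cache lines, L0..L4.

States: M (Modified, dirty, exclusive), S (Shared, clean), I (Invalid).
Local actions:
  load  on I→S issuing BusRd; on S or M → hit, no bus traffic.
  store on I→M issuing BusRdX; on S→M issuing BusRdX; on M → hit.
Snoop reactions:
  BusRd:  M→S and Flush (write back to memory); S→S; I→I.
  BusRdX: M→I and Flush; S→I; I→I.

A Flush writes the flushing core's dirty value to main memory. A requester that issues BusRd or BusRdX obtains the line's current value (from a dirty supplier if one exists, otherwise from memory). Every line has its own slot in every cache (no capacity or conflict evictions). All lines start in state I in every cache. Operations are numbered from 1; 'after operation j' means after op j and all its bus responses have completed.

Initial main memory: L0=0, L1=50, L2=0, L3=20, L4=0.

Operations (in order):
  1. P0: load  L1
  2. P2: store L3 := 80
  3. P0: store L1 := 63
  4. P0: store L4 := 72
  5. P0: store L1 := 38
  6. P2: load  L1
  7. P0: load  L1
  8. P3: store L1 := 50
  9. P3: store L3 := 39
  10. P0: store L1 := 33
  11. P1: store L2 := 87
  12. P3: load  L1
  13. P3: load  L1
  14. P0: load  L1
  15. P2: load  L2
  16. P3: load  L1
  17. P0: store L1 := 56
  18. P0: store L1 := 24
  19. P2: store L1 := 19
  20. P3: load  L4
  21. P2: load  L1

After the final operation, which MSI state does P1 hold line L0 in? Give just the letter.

state = I

step 1: P0: load  L1  ⟶  SIII  (L1)  txn=BusRd  M[L1]=50
step 2: P2: store L3 := 80  ⟶  IIMI  (L3)  txn=BusRdX  M[L3]=20
step 3: P0: store L1 := 63  ⟶  MIII  (L1)  txn=BusRdX  M[L1]=50
step 4: P0: store L4 := 72  ⟶  MIII  (L4)  txn=BusRdX  M[L4]=0
step 5: P0: store L1 := 38  ⟶  MIII  (L1)  txn=∅  M[L1]=50
step 6: P2: load  L1  ⟶  SISI  (L1)  txn=BusRd+Flush  M[L1]=38
step 7: P0: load  L1  ⟶  SISI  (L1)  txn=∅  M[L1]=38
step 8: P3: store L1 := 50  ⟶  IIIM  (L1)  txn=BusRdX  M[L1]=38
step 9: P3: store L3 := 39  ⟶  IIIM  (L3)  txn=BusRdX+Flush  M[L3]=80
step 10: P0: store L1 := 33  ⟶  MIII  (L1)  txn=BusRdX+Flush  M[L1]=50
step 11: P1: store L2 := 87  ⟶  IMII  (L2)  txn=BusRdX  M[L2]=0
step 12: P3: load  L1  ⟶  SIIS  (L1)  txn=BusRd+Flush  M[L1]=33
step 13: P3: load  L1  ⟶  SIIS  (L1)  txn=∅  M[L1]=33
step 14: P0: load  L1  ⟶  SIIS  (L1)  txn=∅  M[L1]=33
step 15: P2: load  L2  ⟶  ISSI  (L2)  txn=BusRd+Flush  M[L2]=87
step 16: P3: load  L1  ⟶  SIIS  (L1)  txn=∅  M[L1]=33
step 17: P0: store L1 := 56  ⟶  MIII  (L1)  txn=BusRdX  M[L1]=33
step 18: P0: store L1 := 24  ⟶  MIII  (L1)  txn=∅  M[L1]=33
step 19: P2: store L1 := 19  ⟶  IIMI  (L1)  txn=BusRdX+Flush  M[L1]=24
step 20: P3: load  L4  ⟶  SIIS  (L4)  txn=BusRd+Flush  M[L4]=72
step 21: P2: load  L1  ⟶  IIMI  (L1)  txn=∅  M[L1]=24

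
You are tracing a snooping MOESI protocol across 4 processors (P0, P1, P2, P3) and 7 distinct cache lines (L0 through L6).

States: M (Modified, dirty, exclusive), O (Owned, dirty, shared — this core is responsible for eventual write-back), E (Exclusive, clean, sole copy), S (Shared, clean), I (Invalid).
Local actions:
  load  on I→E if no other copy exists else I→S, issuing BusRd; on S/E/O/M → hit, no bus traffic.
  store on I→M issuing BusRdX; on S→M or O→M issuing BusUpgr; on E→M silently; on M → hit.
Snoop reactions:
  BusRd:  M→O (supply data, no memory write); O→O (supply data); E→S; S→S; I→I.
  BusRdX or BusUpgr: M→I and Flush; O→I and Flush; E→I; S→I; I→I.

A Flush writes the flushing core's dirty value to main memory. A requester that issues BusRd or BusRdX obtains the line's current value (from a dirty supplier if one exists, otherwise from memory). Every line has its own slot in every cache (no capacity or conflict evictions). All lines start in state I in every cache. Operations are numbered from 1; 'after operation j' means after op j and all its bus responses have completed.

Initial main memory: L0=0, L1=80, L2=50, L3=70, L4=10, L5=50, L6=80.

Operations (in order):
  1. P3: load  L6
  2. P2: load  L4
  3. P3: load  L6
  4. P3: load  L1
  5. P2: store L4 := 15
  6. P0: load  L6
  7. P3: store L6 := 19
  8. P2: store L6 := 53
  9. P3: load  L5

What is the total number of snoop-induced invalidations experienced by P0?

invalidations = 1

step 1: P3: load  L6  ⟶  IIIE  (L6)  txn=BusRd  M[L6]=80
step 2: P2: load  L4  ⟶  IIEI  (L4)  txn=BusRd  M[L4]=10
step 3: P3: load  L6  ⟶  IIIE  (L6)  txn=∅  M[L6]=80
step 4: P3: load  L1  ⟶  IIIE  (L1)  txn=BusRd  M[L1]=80
step 5: P2: store L4 := 15  ⟶  IIMI  (L4)  txn=∅  M[L4]=10
step 6: P0: load  L6  ⟶  SIIS  (L6)  txn=BusRd  M[L6]=80
step 7: P3: store L6 := 19  ⟶  IIIM  (L6)  txn=BusUpgr  M[L6]=80
step 8: P2: store L6 := 53  ⟶  IIMI  (L6)  txn=BusRdX+Flush  M[L6]=19
step 9: P3: load  L5  ⟶  IIIE  (L5)  txn=BusRd  M[L5]=50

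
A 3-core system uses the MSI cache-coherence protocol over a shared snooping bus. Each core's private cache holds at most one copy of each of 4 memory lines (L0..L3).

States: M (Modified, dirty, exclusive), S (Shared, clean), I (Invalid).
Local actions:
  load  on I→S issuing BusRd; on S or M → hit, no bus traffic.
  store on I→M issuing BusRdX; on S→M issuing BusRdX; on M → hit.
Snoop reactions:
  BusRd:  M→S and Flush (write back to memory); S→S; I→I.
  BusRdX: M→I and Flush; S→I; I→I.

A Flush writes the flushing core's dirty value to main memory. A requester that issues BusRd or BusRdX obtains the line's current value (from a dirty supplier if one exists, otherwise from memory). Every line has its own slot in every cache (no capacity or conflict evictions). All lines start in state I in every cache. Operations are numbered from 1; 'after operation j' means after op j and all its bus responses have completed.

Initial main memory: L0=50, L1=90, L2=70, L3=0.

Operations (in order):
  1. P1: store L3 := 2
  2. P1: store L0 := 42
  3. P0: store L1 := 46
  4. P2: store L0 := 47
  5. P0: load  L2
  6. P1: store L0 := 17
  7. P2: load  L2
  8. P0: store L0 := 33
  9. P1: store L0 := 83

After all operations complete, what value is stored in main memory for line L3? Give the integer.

[1] P1: store L3 := 2 | P0:I, P1:M(2), P2:I | bus: BusRdX
[2] P1: store L0 := 42 | P0:I, P1:M(42), P2:I | bus: BusRdX
[3] P0: store L1 := 46 | P0:M(46), P1:I, P2:I | bus: BusRdX
[4] P2: store L0 := 47 | P0:I, P1:I, P2:M(47) | bus: BusRdX,Flush
[5] P0: load  L2 | P0:S(70), P1:I, P2:I | bus: BusRd
[6] P1: store L0 := 17 | P0:I, P1:M(17), P2:I | bus: BusRdX,Flush
[7] P2: load  L2 | P0:S(70), P1:I, P2:S(70) | bus: BusRd
[8] P0: store L0 := 33 | P0:M(33), P1:I, P2:I | bus: BusRdX,Flush
[9] P1: store L0 := 83 | P0:I, P1:M(83), P2:I | bus: BusRdX,Flush

memory[L3] = 0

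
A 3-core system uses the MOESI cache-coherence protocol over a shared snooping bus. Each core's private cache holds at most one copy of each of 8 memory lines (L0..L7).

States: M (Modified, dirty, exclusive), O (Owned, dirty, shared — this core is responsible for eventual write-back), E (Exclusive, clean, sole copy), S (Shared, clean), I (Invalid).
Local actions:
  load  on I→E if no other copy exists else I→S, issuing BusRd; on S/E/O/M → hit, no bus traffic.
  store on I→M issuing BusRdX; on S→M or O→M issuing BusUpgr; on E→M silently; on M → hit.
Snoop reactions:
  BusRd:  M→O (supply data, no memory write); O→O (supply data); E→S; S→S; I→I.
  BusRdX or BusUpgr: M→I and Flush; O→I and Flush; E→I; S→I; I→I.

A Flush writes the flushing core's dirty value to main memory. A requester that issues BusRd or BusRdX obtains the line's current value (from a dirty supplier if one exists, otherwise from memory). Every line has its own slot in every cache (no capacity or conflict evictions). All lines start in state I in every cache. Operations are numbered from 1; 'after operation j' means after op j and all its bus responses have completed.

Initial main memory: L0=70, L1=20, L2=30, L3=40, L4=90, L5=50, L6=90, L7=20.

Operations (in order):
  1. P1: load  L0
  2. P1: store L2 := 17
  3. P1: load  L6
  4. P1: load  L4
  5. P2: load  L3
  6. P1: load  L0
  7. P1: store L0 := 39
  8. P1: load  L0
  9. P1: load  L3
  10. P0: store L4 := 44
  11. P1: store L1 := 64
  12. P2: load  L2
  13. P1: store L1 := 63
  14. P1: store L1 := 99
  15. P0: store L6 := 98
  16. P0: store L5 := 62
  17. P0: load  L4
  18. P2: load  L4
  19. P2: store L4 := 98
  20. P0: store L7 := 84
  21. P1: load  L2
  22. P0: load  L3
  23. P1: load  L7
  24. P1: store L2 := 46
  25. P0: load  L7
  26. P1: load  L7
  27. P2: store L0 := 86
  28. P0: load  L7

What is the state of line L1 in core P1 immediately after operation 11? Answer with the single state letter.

state = M

[1] P1: load  L0 | P0:I, P1:E(70), P2:I | bus: BusRd
[2] P1: store L2 := 17 | P0:I, P1:M(17), P2:I | bus: BusRdX
[3] P1: load  L6 | P0:I, P1:E(90), P2:I | bus: BusRd
[4] P1: load  L4 | P0:I, P1:E(90), P2:I | bus: BusRd
[5] P2: load  L3 | P0:I, P1:I, P2:E(40) | bus: BusRd
[6] P1: load  L0 | P0:I, P1:E(70), P2:I | bus: none
[7] P1: store L0 := 39 | P0:I, P1:M(39), P2:I | bus: none
[8] P1: load  L0 | P0:I, P1:M(39), P2:I | bus: none
[9] P1: load  L3 | P0:I, P1:S(40), P2:S(40) | bus: BusRd
[10] P0: store L4 := 44 | P0:M(44), P1:I, P2:I | bus: BusRdX
[11] P1: store L1 := 64 | P0:I, P1:M(64), P2:I | bus: BusRdX
[12] P2: load  L2 | P0:I, P1:O(17), P2:S(17) | bus: BusRd
[13] P1: store L1 := 63 | P0:I, P1:M(63), P2:I | bus: none
[14] P1: store L1 := 99 | P0:I, P1:M(99), P2:I | bus: none
[15] P0: store L6 := 98 | P0:M(98), P1:I, P2:I | bus: BusRdX
[16] P0: store L5 := 62 | P0:M(62), P1:I, P2:I | bus: BusRdX
[17] P0: load  L4 | P0:M(44), P1:I, P2:I | bus: none
[18] P2: load  L4 | P0:O(44), P1:I, P2:S(44) | bus: BusRd
[19] P2: store L4 := 98 | P0:I, P1:I, P2:M(98) | bus: BusUpgr,Flush
[20] P0: store L7 := 84 | P0:M(84), P1:I, P2:I | bus: BusRdX
[21] P1: load  L2 | P0:I, P1:O(17), P2:S(17) | bus: none
[22] P0: load  L3 | P0:S(40), P1:S(40), P2:S(40) | bus: BusRd
[23] P1: load  L7 | P0:O(84), P1:S(84), P2:I | bus: BusRd
[24] P1: store L2 := 46 | P0:I, P1:M(46), P2:I | bus: BusUpgr
[25] P0: load  L7 | P0:O(84), P1:S(84), P2:I | bus: none
[26] P1: load  L7 | P0:O(84), P1:S(84), P2:I | bus: none
[27] P2: store L0 := 86 | P0:I, P1:I, P2:M(86) | bus: BusRdX,Flush
[28] P0: load  L7 | P0:O(84), P1:S(84), P2:I | bus: none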